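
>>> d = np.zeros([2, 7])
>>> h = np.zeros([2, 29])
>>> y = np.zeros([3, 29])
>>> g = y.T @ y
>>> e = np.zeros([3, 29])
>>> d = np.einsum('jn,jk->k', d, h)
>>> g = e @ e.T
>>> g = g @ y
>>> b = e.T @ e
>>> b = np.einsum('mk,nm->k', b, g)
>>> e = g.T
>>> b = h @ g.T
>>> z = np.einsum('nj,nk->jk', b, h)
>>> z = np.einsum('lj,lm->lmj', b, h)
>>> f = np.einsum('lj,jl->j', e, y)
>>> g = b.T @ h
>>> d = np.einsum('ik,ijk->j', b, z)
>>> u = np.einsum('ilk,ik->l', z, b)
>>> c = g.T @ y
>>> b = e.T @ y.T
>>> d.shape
(29,)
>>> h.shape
(2, 29)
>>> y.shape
(3, 29)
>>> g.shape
(3, 29)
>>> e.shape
(29, 3)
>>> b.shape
(3, 3)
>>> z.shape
(2, 29, 3)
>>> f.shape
(3,)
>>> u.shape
(29,)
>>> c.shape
(29, 29)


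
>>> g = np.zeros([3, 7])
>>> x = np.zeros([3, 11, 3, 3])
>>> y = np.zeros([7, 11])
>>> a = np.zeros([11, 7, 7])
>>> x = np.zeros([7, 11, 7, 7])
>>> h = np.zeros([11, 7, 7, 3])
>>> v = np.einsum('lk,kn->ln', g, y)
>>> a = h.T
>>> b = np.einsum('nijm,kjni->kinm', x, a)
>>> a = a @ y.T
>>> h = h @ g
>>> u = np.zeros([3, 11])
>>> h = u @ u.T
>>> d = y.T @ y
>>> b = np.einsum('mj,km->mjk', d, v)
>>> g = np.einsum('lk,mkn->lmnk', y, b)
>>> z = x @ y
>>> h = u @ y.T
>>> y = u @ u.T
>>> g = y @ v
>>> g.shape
(3, 11)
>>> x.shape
(7, 11, 7, 7)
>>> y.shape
(3, 3)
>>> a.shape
(3, 7, 7, 7)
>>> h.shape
(3, 7)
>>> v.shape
(3, 11)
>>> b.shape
(11, 11, 3)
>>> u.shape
(3, 11)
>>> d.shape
(11, 11)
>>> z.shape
(7, 11, 7, 11)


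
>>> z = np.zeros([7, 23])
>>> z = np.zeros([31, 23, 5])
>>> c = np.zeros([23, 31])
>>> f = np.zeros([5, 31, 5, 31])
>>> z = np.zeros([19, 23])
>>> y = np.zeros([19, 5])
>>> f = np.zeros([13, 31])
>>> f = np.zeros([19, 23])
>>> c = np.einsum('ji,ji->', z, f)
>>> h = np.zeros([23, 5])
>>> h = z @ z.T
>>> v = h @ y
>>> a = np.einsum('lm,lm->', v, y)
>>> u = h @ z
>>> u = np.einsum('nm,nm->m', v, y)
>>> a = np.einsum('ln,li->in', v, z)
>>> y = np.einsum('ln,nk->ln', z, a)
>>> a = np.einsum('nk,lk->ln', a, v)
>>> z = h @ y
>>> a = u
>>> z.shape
(19, 23)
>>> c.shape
()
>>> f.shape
(19, 23)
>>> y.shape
(19, 23)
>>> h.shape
(19, 19)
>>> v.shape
(19, 5)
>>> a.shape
(5,)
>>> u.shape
(5,)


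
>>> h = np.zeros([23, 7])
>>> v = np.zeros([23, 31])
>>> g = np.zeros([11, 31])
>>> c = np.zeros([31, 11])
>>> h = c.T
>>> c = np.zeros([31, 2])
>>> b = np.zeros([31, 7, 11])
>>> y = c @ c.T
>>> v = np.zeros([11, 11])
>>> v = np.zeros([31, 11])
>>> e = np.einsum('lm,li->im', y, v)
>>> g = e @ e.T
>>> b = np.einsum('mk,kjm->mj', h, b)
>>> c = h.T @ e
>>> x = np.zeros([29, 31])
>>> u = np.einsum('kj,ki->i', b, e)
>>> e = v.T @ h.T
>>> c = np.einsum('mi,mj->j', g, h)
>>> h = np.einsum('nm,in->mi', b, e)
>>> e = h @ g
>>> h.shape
(7, 11)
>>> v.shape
(31, 11)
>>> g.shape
(11, 11)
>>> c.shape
(31,)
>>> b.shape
(11, 7)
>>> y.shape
(31, 31)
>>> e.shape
(7, 11)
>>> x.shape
(29, 31)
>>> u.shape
(31,)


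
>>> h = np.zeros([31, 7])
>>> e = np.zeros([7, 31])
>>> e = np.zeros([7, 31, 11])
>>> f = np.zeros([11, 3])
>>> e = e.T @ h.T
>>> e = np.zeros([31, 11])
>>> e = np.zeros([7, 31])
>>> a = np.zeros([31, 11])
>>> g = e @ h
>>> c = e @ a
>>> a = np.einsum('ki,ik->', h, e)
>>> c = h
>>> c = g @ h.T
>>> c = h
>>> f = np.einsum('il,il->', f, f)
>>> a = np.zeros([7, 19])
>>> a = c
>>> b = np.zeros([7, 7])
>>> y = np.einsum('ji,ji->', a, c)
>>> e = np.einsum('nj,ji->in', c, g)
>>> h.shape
(31, 7)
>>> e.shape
(7, 31)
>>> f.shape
()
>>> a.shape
(31, 7)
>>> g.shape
(7, 7)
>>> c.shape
(31, 7)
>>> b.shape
(7, 7)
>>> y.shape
()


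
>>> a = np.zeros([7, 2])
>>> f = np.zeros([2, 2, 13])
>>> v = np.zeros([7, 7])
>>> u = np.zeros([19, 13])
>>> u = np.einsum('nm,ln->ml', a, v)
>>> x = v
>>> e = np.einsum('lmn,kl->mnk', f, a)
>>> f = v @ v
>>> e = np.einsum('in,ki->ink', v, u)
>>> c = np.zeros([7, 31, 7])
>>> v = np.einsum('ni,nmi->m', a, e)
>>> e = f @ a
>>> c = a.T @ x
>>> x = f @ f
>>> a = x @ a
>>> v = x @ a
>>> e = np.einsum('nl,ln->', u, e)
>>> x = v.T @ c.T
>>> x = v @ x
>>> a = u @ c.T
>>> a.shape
(2, 2)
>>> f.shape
(7, 7)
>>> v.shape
(7, 2)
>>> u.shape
(2, 7)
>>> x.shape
(7, 2)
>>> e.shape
()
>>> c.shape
(2, 7)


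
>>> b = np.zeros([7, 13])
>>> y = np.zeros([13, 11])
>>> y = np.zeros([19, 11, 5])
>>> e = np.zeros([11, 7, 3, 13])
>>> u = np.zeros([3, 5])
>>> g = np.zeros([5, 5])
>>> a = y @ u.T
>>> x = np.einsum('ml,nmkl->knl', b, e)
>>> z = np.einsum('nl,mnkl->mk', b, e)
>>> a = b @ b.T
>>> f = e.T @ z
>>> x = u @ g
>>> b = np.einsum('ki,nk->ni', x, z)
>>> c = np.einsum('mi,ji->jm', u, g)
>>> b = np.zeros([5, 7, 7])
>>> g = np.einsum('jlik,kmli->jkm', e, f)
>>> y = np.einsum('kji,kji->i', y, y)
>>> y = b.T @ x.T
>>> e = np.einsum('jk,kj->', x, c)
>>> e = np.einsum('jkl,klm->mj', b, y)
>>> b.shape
(5, 7, 7)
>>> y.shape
(7, 7, 3)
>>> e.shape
(3, 5)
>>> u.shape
(3, 5)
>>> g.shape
(11, 13, 3)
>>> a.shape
(7, 7)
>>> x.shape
(3, 5)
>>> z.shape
(11, 3)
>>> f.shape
(13, 3, 7, 3)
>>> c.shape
(5, 3)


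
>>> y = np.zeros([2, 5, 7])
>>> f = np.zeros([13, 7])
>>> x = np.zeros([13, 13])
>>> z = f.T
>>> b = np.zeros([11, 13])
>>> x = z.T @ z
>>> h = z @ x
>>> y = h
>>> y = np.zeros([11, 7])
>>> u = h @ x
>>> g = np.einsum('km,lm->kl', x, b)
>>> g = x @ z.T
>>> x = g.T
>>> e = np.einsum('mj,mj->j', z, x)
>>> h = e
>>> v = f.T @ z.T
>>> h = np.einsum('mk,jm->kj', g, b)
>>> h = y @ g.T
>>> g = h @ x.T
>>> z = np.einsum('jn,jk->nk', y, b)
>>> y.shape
(11, 7)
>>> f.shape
(13, 7)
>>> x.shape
(7, 13)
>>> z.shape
(7, 13)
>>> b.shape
(11, 13)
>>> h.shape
(11, 13)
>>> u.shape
(7, 13)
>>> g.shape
(11, 7)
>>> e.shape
(13,)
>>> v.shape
(7, 7)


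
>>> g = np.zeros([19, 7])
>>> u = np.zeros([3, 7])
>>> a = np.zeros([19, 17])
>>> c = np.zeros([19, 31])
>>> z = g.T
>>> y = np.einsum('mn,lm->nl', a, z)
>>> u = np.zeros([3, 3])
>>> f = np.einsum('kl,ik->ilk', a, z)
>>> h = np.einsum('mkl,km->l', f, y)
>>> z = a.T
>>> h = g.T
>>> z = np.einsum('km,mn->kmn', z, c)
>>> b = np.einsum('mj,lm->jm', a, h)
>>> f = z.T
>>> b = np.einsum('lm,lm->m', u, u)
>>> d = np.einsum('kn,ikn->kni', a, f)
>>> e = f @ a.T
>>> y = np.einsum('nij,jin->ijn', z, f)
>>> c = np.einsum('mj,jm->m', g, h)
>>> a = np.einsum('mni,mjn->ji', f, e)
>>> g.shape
(19, 7)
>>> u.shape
(3, 3)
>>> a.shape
(19, 17)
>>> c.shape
(19,)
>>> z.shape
(17, 19, 31)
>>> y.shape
(19, 31, 17)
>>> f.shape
(31, 19, 17)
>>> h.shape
(7, 19)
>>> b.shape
(3,)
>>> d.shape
(19, 17, 31)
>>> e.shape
(31, 19, 19)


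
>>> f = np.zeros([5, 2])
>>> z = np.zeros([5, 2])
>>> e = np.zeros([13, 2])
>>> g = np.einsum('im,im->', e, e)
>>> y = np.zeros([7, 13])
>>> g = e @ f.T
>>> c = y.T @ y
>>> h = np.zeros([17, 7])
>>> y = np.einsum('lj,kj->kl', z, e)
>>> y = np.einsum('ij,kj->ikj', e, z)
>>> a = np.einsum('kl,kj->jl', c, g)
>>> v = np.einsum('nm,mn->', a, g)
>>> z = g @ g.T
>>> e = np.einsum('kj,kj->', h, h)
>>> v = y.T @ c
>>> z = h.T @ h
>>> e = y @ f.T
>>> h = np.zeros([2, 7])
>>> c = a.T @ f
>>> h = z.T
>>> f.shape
(5, 2)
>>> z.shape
(7, 7)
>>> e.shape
(13, 5, 5)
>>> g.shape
(13, 5)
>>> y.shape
(13, 5, 2)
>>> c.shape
(13, 2)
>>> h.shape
(7, 7)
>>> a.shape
(5, 13)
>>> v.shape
(2, 5, 13)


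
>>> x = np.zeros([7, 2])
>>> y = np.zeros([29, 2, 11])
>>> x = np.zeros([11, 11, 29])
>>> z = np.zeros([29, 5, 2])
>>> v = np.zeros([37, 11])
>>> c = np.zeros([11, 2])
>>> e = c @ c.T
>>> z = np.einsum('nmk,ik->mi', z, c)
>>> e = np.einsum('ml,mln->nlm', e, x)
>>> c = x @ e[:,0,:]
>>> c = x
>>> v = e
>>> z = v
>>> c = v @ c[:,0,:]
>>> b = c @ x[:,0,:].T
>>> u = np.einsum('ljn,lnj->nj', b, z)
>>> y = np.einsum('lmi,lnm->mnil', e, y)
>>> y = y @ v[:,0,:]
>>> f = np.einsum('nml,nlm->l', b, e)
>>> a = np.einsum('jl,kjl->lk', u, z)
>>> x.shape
(11, 11, 29)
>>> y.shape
(11, 2, 11, 11)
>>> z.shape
(29, 11, 11)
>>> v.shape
(29, 11, 11)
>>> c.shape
(29, 11, 29)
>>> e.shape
(29, 11, 11)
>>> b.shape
(29, 11, 11)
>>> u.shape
(11, 11)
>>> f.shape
(11,)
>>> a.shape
(11, 29)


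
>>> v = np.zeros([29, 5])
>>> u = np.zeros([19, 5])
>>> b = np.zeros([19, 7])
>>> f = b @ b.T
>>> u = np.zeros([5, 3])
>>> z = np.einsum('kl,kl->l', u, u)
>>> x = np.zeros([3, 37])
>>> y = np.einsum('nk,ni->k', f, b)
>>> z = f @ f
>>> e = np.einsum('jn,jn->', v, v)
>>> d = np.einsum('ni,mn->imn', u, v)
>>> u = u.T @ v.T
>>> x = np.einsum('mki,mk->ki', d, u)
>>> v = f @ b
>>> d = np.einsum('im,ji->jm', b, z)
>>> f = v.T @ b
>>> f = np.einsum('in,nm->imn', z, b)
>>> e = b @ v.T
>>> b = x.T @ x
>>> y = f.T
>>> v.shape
(19, 7)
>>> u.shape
(3, 29)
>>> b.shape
(5, 5)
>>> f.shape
(19, 7, 19)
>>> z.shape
(19, 19)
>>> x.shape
(29, 5)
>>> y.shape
(19, 7, 19)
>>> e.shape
(19, 19)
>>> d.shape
(19, 7)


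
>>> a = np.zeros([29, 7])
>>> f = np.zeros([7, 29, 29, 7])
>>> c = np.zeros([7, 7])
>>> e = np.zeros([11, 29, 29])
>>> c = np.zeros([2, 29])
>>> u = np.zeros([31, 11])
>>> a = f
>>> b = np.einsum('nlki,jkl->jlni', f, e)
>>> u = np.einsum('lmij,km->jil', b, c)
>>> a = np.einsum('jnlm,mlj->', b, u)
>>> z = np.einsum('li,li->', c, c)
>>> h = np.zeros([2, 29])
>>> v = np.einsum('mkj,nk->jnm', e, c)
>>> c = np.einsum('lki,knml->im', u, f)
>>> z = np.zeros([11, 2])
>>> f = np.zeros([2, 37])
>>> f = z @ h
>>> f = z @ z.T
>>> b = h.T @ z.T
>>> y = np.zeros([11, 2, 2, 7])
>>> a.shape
()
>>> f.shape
(11, 11)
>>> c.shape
(11, 29)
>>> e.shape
(11, 29, 29)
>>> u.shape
(7, 7, 11)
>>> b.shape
(29, 11)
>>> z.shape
(11, 2)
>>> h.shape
(2, 29)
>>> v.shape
(29, 2, 11)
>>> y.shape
(11, 2, 2, 7)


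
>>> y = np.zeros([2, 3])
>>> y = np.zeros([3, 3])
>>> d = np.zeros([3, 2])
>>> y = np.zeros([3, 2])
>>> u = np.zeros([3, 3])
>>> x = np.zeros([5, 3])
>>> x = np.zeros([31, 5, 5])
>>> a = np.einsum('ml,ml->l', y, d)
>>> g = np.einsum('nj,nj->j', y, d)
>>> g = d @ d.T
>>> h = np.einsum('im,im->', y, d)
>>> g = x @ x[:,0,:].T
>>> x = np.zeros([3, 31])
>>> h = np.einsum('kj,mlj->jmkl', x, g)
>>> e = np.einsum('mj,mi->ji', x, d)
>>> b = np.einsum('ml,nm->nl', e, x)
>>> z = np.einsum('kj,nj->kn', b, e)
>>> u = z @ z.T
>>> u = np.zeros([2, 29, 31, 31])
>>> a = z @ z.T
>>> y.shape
(3, 2)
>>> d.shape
(3, 2)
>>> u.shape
(2, 29, 31, 31)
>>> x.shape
(3, 31)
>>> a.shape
(3, 3)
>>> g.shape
(31, 5, 31)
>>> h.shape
(31, 31, 3, 5)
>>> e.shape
(31, 2)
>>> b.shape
(3, 2)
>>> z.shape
(3, 31)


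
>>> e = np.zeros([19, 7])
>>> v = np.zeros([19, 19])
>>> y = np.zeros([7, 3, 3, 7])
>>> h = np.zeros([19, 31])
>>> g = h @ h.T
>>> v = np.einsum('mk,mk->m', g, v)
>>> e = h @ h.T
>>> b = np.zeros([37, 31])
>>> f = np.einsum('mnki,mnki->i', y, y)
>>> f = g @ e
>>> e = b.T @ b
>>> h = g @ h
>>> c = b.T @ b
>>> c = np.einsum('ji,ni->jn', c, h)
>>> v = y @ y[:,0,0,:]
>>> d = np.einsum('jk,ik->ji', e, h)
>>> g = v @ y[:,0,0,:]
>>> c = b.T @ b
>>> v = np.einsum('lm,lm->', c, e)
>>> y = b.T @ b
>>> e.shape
(31, 31)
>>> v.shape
()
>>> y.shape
(31, 31)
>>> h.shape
(19, 31)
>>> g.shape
(7, 3, 3, 7)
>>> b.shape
(37, 31)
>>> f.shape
(19, 19)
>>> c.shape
(31, 31)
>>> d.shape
(31, 19)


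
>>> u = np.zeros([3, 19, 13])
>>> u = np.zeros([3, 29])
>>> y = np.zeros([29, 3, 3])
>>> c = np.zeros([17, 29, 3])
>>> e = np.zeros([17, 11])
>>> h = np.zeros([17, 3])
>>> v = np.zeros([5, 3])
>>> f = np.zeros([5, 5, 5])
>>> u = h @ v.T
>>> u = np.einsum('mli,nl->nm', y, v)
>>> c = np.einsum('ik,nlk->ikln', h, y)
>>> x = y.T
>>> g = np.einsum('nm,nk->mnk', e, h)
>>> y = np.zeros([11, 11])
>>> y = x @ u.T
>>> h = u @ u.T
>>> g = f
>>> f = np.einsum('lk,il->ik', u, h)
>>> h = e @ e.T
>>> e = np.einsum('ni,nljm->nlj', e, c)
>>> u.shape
(5, 29)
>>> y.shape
(3, 3, 5)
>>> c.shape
(17, 3, 3, 29)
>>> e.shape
(17, 3, 3)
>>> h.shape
(17, 17)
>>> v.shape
(5, 3)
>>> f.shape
(5, 29)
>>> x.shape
(3, 3, 29)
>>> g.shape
(5, 5, 5)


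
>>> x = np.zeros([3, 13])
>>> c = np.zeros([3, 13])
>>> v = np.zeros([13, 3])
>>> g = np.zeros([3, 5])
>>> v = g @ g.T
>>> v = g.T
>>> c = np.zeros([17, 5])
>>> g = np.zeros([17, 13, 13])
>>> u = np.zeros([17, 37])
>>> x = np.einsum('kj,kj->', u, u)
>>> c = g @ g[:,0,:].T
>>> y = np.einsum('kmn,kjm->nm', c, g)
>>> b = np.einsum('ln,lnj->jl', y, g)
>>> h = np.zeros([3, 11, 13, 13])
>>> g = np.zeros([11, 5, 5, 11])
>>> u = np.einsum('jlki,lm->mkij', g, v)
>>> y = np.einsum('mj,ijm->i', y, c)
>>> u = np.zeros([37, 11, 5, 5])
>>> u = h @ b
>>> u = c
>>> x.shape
()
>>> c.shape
(17, 13, 17)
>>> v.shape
(5, 3)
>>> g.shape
(11, 5, 5, 11)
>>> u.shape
(17, 13, 17)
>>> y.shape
(17,)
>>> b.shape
(13, 17)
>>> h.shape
(3, 11, 13, 13)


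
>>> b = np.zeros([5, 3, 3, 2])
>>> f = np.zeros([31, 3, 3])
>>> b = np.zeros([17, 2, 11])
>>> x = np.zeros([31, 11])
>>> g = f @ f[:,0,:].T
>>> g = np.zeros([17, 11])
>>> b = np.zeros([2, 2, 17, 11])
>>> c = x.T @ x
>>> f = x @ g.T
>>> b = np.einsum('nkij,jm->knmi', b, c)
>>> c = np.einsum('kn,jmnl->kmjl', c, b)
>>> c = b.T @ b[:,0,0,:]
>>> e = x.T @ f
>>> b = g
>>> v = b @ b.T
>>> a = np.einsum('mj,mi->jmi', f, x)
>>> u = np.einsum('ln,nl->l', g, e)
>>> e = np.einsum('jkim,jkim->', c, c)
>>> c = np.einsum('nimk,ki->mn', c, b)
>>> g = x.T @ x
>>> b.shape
(17, 11)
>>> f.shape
(31, 17)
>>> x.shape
(31, 11)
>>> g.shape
(11, 11)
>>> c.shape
(2, 17)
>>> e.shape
()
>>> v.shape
(17, 17)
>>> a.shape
(17, 31, 11)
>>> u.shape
(17,)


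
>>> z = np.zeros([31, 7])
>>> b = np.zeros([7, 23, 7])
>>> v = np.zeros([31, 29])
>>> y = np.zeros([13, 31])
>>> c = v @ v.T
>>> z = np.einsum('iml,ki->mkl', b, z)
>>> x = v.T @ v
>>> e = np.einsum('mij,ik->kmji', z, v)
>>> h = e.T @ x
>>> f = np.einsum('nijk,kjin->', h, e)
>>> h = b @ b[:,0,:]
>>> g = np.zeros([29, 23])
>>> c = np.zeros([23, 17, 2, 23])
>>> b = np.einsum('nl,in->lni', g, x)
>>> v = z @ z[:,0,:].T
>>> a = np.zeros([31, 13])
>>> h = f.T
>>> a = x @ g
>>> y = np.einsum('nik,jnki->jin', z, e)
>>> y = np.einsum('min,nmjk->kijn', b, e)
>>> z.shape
(23, 31, 7)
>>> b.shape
(23, 29, 29)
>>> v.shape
(23, 31, 23)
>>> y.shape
(31, 29, 7, 29)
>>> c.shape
(23, 17, 2, 23)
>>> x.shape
(29, 29)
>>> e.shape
(29, 23, 7, 31)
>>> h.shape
()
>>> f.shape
()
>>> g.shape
(29, 23)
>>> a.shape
(29, 23)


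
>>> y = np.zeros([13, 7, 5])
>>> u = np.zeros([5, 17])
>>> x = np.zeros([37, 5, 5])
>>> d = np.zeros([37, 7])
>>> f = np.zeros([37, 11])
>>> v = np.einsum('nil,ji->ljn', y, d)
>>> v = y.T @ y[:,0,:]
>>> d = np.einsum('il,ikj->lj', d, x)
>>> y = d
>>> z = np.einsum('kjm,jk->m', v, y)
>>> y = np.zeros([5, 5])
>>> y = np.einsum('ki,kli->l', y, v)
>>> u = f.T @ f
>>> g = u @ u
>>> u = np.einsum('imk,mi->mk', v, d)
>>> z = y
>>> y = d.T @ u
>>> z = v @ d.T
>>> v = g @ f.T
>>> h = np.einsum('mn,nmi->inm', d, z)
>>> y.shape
(5, 5)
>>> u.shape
(7, 5)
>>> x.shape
(37, 5, 5)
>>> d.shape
(7, 5)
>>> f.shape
(37, 11)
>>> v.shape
(11, 37)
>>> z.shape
(5, 7, 7)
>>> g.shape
(11, 11)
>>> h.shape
(7, 5, 7)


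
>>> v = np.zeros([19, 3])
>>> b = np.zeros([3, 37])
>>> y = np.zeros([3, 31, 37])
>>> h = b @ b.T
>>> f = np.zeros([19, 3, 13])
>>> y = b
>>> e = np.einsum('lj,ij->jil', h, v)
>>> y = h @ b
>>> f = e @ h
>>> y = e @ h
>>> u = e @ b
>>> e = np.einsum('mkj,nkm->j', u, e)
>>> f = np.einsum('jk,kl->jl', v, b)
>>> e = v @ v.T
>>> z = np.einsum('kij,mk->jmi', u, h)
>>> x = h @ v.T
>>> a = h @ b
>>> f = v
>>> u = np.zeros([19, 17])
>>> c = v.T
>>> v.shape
(19, 3)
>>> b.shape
(3, 37)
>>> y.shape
(3, 19, 3)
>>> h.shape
(3, 3)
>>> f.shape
(19, 3)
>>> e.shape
(19, 19)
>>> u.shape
(19, 17)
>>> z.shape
(37, 3, 19)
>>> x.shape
(3, 19)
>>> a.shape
(3, 37)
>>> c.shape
(3, 19)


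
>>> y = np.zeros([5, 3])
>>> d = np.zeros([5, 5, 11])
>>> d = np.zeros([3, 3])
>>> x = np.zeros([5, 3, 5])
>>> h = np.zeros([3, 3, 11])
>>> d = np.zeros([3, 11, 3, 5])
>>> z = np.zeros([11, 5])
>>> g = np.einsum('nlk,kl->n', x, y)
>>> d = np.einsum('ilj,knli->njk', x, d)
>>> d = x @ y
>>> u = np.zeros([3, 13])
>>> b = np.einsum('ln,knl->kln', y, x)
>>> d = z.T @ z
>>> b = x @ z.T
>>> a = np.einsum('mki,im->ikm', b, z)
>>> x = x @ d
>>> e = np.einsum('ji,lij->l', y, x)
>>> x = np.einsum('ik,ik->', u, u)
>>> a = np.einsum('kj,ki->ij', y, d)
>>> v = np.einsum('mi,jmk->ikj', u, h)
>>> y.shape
(5, 3)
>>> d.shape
(5, 5)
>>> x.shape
()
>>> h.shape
(3, 3, 11)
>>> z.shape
(11, 5)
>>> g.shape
(5,)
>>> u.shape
(3, 13)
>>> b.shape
(5, 3, 11)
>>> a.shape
(5, 3)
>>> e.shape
(5,)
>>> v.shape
(13, 11, 3)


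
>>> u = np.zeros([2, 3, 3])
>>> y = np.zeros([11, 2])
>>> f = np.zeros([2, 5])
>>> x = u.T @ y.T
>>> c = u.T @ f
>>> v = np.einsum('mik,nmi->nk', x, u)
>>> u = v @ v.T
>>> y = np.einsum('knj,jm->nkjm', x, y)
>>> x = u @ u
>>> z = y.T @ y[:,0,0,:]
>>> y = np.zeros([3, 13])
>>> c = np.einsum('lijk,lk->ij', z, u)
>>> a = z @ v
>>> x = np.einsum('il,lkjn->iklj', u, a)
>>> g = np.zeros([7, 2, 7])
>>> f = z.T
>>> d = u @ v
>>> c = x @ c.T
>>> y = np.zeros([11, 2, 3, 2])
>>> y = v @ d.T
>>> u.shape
(2, 2)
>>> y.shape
(2, 2)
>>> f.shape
(2, 3, 11, 2)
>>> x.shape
(2, 11, 2, 3)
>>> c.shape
(2, 11, 2, 11)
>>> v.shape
(2, 11)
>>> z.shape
(2, 11, 3, 2)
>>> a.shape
(2, 11, 3, 11)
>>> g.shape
(7, 2, 7)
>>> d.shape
(2, 11)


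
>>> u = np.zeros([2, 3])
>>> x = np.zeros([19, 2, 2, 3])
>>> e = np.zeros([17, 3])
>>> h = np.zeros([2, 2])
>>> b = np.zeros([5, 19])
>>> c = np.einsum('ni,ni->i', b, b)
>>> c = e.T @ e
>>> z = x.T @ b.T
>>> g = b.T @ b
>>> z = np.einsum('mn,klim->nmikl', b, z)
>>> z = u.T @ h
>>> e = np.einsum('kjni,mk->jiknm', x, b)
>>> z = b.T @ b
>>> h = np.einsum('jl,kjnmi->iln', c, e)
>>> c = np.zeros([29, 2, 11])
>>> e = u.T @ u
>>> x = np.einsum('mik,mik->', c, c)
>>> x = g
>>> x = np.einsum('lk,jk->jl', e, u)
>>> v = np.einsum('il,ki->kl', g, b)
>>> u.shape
(2, 3)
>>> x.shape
(2, 3)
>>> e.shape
(3, 3)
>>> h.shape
(5, 3, 19)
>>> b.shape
(5, 19)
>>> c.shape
(29, 2, 11)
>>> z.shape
(19, 19)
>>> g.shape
(19, 19)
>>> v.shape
(5, 19)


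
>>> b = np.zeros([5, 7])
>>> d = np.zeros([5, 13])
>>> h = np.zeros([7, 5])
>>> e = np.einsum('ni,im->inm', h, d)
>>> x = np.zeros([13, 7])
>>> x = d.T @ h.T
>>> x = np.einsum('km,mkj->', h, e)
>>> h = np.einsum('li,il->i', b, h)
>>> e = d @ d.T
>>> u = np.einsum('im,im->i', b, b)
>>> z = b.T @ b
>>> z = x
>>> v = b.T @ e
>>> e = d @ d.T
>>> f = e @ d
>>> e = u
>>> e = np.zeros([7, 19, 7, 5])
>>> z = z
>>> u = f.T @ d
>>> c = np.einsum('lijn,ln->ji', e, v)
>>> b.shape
(5, 7)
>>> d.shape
(5, 13)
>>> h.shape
(7,)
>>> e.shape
(7, 19, 7, 5)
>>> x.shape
()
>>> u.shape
(13, 13)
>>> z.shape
()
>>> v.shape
(7, 5)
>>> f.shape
(5, 13)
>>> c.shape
(7, 19)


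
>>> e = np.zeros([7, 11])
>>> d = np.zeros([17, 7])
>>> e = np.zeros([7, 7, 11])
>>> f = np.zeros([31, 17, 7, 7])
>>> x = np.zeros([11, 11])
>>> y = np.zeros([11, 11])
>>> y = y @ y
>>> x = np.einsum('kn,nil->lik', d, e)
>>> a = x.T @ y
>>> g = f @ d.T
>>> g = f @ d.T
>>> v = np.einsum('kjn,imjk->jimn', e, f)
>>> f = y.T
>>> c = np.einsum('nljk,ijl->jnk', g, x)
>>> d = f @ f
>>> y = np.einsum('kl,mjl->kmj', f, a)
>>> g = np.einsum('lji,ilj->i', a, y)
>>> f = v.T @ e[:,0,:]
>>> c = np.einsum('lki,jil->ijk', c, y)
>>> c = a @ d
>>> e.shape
(7, 7, 11)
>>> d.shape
(11, 11)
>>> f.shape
(11, 17, 31, 11)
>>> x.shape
(11, 7, 17)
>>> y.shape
(11, 17, 7)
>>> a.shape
(17, 7, 11)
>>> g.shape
(11,)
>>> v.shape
(7, 31, 17, 11)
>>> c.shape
(17, 7, 11)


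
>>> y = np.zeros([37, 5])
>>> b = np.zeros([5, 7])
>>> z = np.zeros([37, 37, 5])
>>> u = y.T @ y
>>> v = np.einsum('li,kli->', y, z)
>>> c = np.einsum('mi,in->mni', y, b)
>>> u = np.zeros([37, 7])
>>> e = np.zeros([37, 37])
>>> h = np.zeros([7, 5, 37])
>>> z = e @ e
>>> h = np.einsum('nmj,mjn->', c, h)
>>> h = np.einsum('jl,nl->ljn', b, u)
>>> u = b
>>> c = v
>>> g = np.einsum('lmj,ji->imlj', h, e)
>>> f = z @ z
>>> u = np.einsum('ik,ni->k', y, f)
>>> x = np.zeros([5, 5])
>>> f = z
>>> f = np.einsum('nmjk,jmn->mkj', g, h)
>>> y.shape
(37, 5)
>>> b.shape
(5, 7)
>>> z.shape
(37, 37)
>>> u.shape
(5,)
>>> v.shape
()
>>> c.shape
()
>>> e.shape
(37, 37)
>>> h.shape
(7, 5, 37)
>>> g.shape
(37, 5, 7, 37)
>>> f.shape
(5, 37, 7)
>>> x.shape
(5, 5)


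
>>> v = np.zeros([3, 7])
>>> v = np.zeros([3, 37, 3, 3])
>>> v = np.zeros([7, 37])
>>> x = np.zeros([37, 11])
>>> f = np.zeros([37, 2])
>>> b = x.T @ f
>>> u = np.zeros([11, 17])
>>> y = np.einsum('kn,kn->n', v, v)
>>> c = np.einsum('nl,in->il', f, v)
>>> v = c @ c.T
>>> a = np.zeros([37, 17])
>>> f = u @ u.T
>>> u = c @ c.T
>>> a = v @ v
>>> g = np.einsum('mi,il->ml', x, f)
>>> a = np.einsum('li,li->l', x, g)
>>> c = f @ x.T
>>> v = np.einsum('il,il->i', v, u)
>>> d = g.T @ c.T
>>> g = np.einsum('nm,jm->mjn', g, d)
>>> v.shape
(7,)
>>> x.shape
(37, 11)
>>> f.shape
(11, 11)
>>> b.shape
(11, 2)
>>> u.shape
(7, 7)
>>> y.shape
(37,)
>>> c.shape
(11, 37)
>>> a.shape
(37,)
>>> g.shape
(11, 11, 37)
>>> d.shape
(11, 11)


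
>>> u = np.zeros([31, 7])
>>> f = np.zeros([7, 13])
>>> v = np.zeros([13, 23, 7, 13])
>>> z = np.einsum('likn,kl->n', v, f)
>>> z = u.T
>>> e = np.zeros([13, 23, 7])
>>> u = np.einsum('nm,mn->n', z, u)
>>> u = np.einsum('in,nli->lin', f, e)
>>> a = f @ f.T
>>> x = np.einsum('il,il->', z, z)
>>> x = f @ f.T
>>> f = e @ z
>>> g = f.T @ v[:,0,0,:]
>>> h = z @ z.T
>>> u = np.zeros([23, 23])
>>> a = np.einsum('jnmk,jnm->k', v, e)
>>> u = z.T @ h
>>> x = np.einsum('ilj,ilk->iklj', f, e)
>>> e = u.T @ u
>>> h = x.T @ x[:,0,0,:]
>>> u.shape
(31, 7)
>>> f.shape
(13, 23, 31)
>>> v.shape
(13, 23, 7, 13)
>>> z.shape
(7, 31)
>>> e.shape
(7, 7)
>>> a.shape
(13,)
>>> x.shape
(13, 7, 23, 31)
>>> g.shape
(31, 23, 13)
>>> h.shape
(31, 23, 7, 31)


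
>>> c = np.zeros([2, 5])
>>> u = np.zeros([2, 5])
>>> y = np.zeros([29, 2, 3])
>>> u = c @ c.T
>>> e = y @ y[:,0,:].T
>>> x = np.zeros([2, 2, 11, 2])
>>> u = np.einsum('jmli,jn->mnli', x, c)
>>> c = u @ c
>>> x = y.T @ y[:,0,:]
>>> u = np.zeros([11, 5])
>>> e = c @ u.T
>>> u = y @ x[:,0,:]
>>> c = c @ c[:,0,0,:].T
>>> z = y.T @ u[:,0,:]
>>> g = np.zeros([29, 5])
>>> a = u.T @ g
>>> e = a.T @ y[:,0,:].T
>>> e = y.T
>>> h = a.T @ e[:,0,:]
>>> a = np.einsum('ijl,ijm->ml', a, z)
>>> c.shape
(2, 5, 11, 2)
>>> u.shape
(29, 2, 3)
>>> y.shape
(29, 2, 3)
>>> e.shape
(3, 2, 29)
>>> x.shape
(3, 2, 3)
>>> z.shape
(3, 2, 3)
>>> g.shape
(29, 5)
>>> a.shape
(3, 5)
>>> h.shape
(5, 2, 29)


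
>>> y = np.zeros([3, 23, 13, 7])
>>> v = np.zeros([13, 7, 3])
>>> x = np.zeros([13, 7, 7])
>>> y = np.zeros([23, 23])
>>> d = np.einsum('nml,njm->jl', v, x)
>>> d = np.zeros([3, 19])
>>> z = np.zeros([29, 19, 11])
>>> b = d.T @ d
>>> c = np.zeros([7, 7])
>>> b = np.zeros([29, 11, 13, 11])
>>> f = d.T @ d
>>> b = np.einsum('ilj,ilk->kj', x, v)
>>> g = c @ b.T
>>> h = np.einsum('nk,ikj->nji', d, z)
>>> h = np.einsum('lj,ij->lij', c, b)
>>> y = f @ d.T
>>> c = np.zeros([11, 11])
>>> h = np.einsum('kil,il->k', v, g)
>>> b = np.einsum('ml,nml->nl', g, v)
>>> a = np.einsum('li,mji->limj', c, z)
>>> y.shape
(19, 3)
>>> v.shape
(13, 7, 3)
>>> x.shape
(13, 7, 7)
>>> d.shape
(3, 19)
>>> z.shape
(29, 19, 11)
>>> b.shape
(13, 3)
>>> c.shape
(11, 11)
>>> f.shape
(19, 19)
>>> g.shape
(7, 3)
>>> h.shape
(13,)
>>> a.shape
(11, 11, 29, 19)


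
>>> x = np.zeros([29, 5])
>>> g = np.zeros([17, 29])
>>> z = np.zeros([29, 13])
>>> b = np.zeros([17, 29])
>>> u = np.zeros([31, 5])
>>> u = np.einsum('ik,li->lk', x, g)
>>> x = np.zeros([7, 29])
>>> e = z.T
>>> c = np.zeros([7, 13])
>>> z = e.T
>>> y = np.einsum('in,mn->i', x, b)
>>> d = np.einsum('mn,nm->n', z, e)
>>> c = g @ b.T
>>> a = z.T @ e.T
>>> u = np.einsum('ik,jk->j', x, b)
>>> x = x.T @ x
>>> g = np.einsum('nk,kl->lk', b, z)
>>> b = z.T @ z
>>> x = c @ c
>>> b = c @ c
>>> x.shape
(17, 17)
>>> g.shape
(13, 29)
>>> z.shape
(29, 13)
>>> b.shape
(17, 17)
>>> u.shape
(17,)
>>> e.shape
(13, 29)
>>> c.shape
(17, 17)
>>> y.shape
(7,)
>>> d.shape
(13,)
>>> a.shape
(13, 13)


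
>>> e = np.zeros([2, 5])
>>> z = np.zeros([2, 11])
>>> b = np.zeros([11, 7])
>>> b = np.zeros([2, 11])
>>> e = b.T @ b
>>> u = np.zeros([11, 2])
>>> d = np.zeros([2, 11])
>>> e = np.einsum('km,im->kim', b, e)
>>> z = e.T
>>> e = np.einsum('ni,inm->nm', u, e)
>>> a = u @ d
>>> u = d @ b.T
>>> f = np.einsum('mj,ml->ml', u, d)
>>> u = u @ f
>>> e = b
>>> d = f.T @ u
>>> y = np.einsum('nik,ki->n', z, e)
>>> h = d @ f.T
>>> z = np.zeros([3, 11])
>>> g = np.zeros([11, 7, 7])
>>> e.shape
(2, 11)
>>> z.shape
(3, 11)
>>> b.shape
(2, 11)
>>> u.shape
(2, 11)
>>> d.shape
(11, 11)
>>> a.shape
(11, 11)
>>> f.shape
(2, 11)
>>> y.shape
(11,)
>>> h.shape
(11, 2)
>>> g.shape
(11, 7, 7)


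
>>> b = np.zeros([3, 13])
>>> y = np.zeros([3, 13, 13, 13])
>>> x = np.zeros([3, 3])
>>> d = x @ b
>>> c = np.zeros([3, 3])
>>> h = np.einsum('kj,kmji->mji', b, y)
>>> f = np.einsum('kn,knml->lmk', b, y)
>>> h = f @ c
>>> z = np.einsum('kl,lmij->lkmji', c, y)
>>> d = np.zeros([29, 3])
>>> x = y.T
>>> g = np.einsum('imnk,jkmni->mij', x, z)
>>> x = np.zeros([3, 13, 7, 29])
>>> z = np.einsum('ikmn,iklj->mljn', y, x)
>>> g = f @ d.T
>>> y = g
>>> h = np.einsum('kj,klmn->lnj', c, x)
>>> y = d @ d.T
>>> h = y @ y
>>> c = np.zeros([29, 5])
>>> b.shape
(3, 13)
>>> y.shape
(29, 29)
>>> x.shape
(3, 13, 7, 29)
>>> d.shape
(29, 3)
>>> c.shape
(29, 5)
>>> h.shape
(29, 29)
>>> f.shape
(13, 13, 3)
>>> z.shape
(13, 7, 29, 13)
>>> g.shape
(13, 13, 29)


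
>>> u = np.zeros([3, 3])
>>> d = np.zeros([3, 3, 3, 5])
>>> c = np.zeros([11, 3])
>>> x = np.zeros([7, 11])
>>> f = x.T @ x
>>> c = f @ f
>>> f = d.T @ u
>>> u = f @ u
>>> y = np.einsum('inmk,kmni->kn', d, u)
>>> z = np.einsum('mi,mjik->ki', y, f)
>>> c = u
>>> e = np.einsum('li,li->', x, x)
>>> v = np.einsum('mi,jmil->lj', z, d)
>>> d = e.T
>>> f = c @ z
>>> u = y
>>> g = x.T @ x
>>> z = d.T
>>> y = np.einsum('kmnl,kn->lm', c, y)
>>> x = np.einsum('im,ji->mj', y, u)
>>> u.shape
(5, 3)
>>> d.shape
()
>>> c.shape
(5, 3, 3, 3)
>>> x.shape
(3, 5)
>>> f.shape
(5, 3, 3, 3)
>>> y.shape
(3, 3)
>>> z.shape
()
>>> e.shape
()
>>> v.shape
(5, 3)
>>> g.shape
(11, 11)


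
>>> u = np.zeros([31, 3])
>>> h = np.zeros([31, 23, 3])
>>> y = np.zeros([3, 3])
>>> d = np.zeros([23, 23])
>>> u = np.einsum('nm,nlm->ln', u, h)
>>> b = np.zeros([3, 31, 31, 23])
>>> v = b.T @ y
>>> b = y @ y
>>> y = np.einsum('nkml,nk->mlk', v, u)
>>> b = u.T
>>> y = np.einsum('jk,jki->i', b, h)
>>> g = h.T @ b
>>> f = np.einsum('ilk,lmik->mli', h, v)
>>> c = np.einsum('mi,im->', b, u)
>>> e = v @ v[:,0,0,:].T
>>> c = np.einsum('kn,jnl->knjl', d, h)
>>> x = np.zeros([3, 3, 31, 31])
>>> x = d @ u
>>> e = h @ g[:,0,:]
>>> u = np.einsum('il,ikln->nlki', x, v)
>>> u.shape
(3, 31, 31, 23)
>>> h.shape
(31, 23, 3)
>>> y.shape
(3,)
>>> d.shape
(23, 23)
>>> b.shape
(31, 23)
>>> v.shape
(23, 31, 31, 3)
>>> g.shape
(3, 23, 23)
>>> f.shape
(31, 23, 31)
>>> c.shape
(23, 23, 31, 3)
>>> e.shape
(31, 23, 23)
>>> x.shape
(23, 31)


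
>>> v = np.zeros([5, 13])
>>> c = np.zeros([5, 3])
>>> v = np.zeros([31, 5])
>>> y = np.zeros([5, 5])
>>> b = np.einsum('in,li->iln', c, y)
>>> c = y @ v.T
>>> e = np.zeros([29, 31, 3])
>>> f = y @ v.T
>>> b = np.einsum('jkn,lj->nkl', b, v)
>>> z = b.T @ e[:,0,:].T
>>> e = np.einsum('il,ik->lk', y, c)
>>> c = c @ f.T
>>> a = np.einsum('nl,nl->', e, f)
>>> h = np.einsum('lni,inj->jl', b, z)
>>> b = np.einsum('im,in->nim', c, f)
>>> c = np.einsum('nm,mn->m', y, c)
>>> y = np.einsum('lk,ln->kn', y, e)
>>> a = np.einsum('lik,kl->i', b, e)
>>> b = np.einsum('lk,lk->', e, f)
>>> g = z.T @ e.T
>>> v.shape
(31, 5)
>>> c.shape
(5,)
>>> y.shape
(5, 31)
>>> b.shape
()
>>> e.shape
(5, 31)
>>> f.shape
(5, 31)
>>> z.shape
(31, 5, 29)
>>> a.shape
(5,)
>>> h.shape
(29, 3)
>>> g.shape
(29, 5, 5)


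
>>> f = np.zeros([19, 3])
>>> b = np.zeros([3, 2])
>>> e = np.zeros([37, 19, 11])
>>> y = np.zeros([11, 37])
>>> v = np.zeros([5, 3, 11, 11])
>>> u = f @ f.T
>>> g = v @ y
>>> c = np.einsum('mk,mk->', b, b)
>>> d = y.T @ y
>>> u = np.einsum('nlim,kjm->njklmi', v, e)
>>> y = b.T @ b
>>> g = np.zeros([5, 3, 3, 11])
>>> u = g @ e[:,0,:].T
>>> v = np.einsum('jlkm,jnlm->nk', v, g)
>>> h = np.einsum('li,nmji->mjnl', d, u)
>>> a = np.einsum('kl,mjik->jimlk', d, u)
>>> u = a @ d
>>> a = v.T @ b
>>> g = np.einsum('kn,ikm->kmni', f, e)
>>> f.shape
(19, 3)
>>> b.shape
(3, 2)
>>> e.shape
(37, 19, 11)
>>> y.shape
(2, 2)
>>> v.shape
(3, 11)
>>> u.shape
(3, 3, 5, 37, 37)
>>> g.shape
(19, 11, 3, 37)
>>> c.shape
()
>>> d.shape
(37, 37)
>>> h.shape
(3, 3, 5, 37)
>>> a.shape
(11, 2)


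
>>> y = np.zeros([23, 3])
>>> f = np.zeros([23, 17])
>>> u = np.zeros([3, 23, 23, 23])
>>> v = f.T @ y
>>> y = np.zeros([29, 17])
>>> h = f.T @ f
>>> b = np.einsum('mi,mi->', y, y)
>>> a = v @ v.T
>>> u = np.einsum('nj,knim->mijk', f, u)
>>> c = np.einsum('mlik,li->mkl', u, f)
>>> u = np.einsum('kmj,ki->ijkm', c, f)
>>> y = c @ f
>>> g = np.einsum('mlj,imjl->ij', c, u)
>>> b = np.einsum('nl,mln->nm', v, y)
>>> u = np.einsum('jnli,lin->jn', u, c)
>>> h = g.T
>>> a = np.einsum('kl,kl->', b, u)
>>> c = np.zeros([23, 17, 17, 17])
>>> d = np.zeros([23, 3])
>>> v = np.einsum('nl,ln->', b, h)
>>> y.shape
(23, 3, 17)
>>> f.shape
(23, 17)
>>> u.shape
(17, 23)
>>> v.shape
()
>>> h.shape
(23, 17)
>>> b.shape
(17, 23)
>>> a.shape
()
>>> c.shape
(23, 17, 17, 17)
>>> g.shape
(17, 23)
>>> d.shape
(23, 3)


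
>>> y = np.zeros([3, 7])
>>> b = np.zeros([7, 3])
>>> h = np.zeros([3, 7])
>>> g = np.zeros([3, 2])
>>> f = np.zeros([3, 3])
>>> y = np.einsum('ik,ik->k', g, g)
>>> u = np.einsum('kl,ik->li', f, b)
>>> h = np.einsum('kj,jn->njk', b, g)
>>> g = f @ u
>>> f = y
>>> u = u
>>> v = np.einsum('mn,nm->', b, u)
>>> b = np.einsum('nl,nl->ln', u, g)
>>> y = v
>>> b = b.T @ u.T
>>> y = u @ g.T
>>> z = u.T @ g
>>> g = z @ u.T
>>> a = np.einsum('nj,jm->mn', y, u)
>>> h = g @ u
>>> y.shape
(3, 3)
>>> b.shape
(3, 3)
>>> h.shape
(7, 7)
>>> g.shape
(7, 3)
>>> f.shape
(2,)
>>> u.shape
(3, 7)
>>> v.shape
()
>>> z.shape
(7, 7)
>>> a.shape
(7, 3)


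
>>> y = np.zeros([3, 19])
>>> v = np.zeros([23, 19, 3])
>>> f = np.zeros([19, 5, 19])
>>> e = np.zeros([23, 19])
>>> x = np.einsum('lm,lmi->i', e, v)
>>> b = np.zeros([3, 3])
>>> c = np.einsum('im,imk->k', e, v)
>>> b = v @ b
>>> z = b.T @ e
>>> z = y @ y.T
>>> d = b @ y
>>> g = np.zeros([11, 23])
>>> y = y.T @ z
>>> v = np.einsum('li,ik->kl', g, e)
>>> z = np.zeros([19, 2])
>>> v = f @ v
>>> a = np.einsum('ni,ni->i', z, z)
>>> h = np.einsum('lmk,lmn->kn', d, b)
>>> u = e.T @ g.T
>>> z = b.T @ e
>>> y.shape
(19, 3)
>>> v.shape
(19, 5, 11)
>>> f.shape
(19, 5, 19)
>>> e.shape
(23, 19)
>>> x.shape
(3,)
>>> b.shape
(23, 19, 3)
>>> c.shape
(3,)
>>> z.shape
(3, 19, 19)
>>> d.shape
(23, 19, 19)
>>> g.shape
(11, 23)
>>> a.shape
(2,)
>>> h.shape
(19, 3)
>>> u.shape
(19, 11)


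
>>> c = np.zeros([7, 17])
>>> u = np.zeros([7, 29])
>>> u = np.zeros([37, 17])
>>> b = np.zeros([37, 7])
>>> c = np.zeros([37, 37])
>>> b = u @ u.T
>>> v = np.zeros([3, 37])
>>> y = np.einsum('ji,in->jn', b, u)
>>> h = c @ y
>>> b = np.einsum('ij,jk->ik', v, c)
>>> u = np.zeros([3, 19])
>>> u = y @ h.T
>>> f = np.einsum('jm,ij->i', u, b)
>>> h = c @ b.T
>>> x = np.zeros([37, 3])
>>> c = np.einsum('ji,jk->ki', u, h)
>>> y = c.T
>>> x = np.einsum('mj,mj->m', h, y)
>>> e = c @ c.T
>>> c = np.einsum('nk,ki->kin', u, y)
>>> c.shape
(37, 3, 37)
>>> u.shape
(37, 37)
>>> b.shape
(3, 37)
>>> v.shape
(3, 37)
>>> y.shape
(37, 3)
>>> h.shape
(37, 3)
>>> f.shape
(3,)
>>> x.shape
(37,)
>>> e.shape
(3, 3)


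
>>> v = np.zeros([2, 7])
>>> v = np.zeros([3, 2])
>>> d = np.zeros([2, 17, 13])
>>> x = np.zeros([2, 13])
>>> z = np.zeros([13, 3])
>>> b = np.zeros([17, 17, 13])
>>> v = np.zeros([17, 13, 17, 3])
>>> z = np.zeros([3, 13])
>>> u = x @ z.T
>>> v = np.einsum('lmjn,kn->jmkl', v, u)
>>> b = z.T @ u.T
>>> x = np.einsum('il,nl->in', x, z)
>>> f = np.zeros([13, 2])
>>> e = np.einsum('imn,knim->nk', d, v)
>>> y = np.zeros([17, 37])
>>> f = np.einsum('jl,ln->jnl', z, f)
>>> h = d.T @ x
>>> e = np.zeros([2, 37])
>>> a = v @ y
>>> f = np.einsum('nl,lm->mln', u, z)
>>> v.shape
(17, 13, 2, 17)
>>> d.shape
(2, 17, 13)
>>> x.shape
(2, 3)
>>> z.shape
(3, 13)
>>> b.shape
(13, 2)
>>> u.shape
(2, 3)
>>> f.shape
(13, 3, 2)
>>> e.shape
(2, 37)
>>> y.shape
(17, 37)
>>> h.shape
(13, 17, 3)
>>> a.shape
(17, 13, 2, 37)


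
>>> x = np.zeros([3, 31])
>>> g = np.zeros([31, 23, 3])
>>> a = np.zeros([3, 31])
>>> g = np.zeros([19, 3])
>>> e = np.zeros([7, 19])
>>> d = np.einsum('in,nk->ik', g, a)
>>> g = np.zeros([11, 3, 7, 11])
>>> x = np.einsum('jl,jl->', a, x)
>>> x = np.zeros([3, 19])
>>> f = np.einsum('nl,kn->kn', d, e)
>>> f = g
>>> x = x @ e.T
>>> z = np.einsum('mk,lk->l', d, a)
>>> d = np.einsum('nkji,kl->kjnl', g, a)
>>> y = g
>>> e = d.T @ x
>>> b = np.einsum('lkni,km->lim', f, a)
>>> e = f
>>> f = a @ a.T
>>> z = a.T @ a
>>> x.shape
(3, 7)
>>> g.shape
(11, 3, 7, 11)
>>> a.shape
(3, 31)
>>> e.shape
(11, 3, 7, 11)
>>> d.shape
(3, 7, 11, 31)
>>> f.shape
(3, 3)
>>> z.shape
(31, 31)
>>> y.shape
(11, 3, 7, 11)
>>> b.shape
(11, 11, 31)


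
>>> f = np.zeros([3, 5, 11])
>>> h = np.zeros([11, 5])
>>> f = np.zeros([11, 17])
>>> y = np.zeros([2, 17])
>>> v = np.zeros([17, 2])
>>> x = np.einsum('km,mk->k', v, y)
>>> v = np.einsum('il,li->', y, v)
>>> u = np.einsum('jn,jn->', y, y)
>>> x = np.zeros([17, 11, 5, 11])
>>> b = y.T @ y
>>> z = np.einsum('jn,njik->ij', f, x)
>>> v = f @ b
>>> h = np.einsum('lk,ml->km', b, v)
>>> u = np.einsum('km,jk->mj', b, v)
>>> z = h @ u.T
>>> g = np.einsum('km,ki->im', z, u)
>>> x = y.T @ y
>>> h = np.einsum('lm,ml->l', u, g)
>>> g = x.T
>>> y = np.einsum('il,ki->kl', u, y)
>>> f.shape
(11, 17)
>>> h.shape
(17,)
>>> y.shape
(2, 11)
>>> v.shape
(11, 17)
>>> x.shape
(17, 17)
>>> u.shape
(17, 11)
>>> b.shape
(17, 17)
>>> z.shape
(17, 17)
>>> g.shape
(17, 17)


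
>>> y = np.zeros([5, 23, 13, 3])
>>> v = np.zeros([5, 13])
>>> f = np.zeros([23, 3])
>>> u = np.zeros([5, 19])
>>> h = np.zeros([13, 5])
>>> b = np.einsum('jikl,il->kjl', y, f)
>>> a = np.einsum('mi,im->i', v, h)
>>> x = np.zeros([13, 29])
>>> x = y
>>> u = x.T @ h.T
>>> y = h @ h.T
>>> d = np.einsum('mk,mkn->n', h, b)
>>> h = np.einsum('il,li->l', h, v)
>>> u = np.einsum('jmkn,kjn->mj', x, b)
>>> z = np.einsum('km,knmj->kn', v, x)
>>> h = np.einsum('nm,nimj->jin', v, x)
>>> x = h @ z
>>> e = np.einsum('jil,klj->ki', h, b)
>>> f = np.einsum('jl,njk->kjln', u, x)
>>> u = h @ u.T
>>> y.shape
(13, 13)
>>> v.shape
(5, 13)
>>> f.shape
(23, 23, 5, 3)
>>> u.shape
(3, 23, 23)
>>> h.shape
(3, 23, 5)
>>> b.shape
(13, 5, 3)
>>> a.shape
(13,)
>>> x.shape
(3, 23, 23)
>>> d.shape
(3,)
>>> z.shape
(5, 23)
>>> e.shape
(13, 23)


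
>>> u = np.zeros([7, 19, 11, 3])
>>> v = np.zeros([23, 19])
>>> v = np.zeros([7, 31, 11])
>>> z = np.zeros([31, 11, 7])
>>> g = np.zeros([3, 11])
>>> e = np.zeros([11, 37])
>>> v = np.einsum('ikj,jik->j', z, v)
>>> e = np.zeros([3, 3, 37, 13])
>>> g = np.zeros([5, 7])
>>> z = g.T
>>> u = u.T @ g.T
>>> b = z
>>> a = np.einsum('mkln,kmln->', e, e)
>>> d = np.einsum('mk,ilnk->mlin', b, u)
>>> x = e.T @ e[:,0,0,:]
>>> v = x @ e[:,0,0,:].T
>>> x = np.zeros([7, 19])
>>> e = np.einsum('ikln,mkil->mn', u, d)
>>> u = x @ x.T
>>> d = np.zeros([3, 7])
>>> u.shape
(7, 7)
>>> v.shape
(13, 37, 3, 3)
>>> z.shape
(7, 5)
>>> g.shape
(5, 7)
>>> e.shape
(7, 5)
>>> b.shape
(7, 5)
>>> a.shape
()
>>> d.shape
(3, 7)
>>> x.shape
(7, 19)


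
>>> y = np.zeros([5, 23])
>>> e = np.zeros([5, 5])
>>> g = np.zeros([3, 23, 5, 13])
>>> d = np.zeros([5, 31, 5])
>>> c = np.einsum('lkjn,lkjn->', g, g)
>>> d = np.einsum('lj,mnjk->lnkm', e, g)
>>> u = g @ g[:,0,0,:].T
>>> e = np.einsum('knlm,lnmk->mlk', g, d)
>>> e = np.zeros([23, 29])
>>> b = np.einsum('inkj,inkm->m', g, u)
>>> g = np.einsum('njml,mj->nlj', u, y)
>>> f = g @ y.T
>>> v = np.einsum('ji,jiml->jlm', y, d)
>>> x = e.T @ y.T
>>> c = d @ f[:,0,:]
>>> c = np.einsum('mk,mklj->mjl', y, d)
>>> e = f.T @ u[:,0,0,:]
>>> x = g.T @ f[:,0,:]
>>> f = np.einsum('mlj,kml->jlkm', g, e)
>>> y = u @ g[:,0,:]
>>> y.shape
(3, 23, 5, 23)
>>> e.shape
(5, 3, 3)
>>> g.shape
(3, 3, 23)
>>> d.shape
(5, 23, 13, 3)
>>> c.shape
(5, 3, 13)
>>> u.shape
(3, 23, 5, 3)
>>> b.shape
(3,)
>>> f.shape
(23, 3, 5, 3)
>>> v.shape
(5, 3, 13)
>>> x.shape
(23, 3, 5)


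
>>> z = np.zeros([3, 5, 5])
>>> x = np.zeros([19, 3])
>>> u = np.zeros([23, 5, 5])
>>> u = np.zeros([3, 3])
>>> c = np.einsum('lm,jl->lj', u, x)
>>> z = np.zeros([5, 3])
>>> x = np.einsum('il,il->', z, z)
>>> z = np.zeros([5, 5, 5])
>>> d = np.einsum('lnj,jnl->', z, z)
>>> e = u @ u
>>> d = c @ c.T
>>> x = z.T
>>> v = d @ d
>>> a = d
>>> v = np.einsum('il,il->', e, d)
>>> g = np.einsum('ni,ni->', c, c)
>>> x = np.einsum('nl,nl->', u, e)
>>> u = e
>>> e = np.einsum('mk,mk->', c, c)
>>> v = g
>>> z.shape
(5, 5, 5)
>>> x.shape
()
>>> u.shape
(3, 3)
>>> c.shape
(3, 19)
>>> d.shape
(3, 3)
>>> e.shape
()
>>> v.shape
()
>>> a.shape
(3, 3)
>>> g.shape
()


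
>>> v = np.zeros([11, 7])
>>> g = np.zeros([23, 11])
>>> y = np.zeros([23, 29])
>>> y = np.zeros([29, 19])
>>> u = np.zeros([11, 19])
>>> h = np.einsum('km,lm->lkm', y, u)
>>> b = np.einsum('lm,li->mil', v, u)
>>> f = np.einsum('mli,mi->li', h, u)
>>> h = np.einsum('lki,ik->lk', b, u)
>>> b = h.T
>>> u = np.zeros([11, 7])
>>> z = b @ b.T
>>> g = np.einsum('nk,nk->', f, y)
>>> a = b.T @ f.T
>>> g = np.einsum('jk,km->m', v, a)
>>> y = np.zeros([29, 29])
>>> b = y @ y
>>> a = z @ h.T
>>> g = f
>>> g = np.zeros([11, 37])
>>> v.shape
(11, 7)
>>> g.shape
(11, 37)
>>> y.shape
(29, 29)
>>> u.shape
(11, 7)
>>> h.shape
(7, 19)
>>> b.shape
(29, 29)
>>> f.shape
(29, 19)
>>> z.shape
(19, 19)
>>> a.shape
(19, 7)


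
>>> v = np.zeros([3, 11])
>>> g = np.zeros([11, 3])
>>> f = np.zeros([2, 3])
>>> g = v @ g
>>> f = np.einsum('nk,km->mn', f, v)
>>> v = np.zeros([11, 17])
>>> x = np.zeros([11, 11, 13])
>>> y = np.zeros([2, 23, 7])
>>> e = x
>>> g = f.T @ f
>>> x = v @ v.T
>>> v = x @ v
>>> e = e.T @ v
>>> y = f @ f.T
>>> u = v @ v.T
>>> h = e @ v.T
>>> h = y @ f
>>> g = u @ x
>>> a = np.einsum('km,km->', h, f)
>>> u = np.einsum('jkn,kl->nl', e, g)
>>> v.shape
(11, 17)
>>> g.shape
(11, 11)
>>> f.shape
(11, 2)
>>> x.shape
(11, 11)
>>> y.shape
(11, 11)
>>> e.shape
(13, 11, 17)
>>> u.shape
(17, 11)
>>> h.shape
(11, 2)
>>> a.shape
()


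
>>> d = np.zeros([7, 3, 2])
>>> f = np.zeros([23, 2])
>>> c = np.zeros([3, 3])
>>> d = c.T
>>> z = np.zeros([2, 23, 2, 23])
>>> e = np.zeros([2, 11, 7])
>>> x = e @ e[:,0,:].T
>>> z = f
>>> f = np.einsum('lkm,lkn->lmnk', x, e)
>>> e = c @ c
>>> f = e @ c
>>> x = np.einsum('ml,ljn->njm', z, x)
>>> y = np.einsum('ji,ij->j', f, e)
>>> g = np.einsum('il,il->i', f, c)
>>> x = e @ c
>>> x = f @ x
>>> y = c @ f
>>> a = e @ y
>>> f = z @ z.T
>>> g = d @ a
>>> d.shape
(3, 3)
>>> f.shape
(23, 23)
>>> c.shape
(3, 3)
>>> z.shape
(23, 2)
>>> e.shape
(3, 3)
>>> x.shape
(3, 3)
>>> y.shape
(3, 3)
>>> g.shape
(3, 3)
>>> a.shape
(3, 3)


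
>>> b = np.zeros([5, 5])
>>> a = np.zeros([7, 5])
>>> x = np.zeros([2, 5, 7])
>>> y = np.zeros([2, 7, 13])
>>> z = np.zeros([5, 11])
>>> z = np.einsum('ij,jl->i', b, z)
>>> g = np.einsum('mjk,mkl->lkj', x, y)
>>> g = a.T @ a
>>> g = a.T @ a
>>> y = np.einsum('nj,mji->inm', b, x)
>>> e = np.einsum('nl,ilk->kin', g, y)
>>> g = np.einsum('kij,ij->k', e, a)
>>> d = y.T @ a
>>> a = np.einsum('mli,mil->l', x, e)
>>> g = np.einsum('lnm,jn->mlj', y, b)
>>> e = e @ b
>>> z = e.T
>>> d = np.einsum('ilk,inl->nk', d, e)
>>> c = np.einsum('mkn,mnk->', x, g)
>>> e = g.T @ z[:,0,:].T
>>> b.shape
(5, 5)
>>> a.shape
(5,)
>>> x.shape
(2, 5, 7)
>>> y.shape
(7, 5, 2)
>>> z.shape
(5, 7, 2)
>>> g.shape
(2, 7, 5)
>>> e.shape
(5, 7, 5)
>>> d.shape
(7, 5)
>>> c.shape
()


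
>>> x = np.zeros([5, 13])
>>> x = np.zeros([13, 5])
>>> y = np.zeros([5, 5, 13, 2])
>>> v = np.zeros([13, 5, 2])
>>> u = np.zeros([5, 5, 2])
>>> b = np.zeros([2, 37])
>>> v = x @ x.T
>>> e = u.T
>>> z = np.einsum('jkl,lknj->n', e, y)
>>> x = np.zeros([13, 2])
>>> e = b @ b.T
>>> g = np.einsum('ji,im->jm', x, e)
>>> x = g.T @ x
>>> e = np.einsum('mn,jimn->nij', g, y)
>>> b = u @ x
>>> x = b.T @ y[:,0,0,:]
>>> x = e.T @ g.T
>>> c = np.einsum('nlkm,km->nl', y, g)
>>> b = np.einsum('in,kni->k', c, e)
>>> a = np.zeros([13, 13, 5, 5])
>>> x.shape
(5, 5, 13)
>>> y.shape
(5, 5, 13, 2)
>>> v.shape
(13, 13)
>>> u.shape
(5, 5, 2)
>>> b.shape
(2,)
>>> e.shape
(2, 5, 5)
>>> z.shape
(13,)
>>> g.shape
(13, 2)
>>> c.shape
(5, 5)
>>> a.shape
(13, 13, 5, 5)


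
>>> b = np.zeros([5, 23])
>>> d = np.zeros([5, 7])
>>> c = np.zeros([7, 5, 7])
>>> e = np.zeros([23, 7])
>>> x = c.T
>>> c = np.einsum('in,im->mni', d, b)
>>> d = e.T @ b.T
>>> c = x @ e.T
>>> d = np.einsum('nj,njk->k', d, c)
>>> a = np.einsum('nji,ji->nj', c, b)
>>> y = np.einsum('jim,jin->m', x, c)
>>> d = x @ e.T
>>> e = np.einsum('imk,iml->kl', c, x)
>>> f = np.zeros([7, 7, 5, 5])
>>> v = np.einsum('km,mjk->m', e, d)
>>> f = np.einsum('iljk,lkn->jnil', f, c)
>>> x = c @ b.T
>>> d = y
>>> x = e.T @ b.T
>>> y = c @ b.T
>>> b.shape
(5, 23)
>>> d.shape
(7,)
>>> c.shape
(7, 5, 23)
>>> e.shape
(23, 7)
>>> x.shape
(7, 5)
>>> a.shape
(7, 5)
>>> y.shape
(7, 5, 5)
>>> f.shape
(5, 23, 7, 7)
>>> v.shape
(7,)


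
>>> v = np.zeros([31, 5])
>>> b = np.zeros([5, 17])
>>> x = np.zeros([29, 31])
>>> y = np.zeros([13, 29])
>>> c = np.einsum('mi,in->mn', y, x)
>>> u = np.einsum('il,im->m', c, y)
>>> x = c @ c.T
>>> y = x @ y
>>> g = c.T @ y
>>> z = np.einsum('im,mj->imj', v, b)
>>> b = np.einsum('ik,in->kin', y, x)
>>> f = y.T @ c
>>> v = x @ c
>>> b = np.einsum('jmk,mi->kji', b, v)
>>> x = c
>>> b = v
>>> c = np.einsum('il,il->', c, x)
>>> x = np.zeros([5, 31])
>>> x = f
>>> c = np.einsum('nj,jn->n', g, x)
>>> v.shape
(13, 31)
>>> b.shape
(13, 31)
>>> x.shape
(29, 31)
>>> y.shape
(13, 29)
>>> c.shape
(31,)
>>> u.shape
(29,)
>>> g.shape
(31, 29)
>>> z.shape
(31, 5, 17)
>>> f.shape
(29, 31)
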